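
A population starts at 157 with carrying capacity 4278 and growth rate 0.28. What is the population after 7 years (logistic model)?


(K - N0)/N0 = (4278 - 157)/157 = 4121/157 = 26.2484
r*t = 0.28 * 7 = 1.96; exp(-1.96) = 0.140858
26.2484 * 0.140858 = 3.69730
1 + 3.69730 = 4.69730
N = 4278 / 4.69730 = 910.736 ≈ 911

911


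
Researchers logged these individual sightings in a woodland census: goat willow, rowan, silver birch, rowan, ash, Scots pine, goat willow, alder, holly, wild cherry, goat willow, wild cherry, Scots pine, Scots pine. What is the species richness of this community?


Total individuals logged = 14
Distinct species (count of individuals): goat willow (3), rowan (2), silver birch (1), ash (1), Scots pine (3), alder (1), holly (1), wild cherry (2)
Species richness = number of distinct species = 8

8


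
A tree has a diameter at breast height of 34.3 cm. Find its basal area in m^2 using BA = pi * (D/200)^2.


D/200 = 34.3/200 = 0.1715 m
(D/200)^2 = 0.1715^2 = 0.02941225
BA = 3.141593 * 0.02941225 = 0.0924013 ≈ 0.0924 m^2

0.0924 m^2


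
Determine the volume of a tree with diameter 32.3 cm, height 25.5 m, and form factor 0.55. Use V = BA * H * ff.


(D/200)^2 = (32.3/200)^2 = 0.1615^2 = 0.02608225
BA = 3.141593 * 0.02608225 = 0.0819398 m^2
V = 0.0819398 * 25.5 * 0.55 = 1.14921 ≈ 1.149 m^3

1.149 m^3


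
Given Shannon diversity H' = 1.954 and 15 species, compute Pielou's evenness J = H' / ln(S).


ln(15) = 2.70805
J = H' / ln(S) = 1.954 / 2.70805 = 0.721552 ≈ 0.7216

0.7216


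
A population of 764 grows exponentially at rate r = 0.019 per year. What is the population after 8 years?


r*t = 0.019 * 8 = 0.152
exp(0.152) = 1.16416
N = 764 * 1.16416 = 889.418 ≈ 889

889


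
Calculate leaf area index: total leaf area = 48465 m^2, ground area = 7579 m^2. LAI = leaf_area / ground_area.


LAI = 48465 / 7579 = 6.3946 ≈ 6.39

6.39


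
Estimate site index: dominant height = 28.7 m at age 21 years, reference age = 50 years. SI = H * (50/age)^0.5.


50/21 = 2.38095
(2.38095)^0.5 = 1.54303
SI = 28.7 * 1.54303 = 44.2850 ≈ 44.3 m

44.3 m


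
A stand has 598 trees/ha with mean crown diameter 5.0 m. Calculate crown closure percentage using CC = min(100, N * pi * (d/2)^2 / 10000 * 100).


(d/2)^2 = (5.0/2)^2 = 2.5^2 = 6.25
Crown area = 3.141593 * 6.25 = 19.6350 m^2
N * area / 10000 * 100 = 598 * 19.6350 / 10000 * 100 = 117.417
CC = min(100, 117.417) = 100%

100%


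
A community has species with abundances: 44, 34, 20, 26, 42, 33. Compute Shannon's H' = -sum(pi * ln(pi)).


Total N = 44 + 34 + 20 + 26 + 42 + 33 = 199
Per-species terms:
  p = 44/199 = 0.221106; ln(p) = -1.509113; p*ln(p) = 0.221106 * (-1.509113) = -0.333674
  p = 34/199 = 0.170854; ln(p) = -1.766946; p*ln(p) = 0.170854 * (-1.766946) = -0.301890
  p = 20/199 = 0.100503; ln(p) = -2.297568; p*ln(p) = 0.100503 * (-2.297568) = -0.230912
  p = 26/199 = 0.130653; ln(p) = -2.035210; p*ln(p) = 0.130653 * (-2.035210) = -0.265906
  p = 42/199 = 0.211055; ln(p) = -1.555637; p*ln(p) = 0.211055 * (-1.555637) = -0.328325
  p = 33/199 = 0.165829; ln(p) = -1.796798; p*ln(p) = 0.165829 * (-1.796798) = -0.297961
sum(p*ln(p)) = (-0.333674) + (-0.301890) + (-0.230912) + (-0.265906) + (-0.328325) + (-0.297961) = -1.758668
H' = -(-1.758668) = 1.758668 ≈ 1.7587

1.7587


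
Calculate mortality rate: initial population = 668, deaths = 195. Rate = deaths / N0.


Mortality rate = 195 / 668 = 0.291916 ≈ 0.2919

0.2919


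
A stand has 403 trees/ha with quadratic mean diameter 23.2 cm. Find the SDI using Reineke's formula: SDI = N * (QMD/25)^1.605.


QMD/25 = 23.2/25 = 0.928
(0.928)^1.605 = exp(1.605 * ln(0.928)) = exp(1.605 * (-0.0747235)) = exp(-0.119931) = 0.886982
SDI = 403 * 0.886982 = 357.454 ≈ 357

357


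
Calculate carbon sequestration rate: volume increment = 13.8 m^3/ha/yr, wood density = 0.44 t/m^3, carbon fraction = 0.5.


C = 13.8 * 0.44 * 0.5 = 3.036 ≈ 3.04 t C/ha/yr

3.04 t C/ha/yr


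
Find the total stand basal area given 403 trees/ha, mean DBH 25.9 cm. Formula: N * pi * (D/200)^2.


(D/200)^2 = (25.9/200)^2 = 0.1295^2 = 0.01677025
Individual BA = 3.141593 * 0.01677025 = 0.0526853 m^2
Stand BA = 403 * 0.0526853 = 21.2322 ≈ 21.23 m^2/ha

21.23 m^2/ha


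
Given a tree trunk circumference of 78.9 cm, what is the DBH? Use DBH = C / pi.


DBH = C / pi = 78.9 / 3.141593 = 25.1146 ≈ 25.11 cm

25.11 cm


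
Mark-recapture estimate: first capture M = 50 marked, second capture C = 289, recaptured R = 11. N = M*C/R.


N = M * C / R = 50 * 289 / 11 = 14450 / 11 = 1313.64 ≈ 1314

1314 individuals


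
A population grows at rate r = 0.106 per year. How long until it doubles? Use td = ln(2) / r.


td = ln(2) / 0.106 = 0.693147 / 0.106 = 6.53912 ≈ 6.5 years

6.5 years


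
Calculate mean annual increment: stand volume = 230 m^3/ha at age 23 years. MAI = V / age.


MAI = 230 / 23 = 10.00 m^3/ha/yr

10.00 m^3/ha/yr


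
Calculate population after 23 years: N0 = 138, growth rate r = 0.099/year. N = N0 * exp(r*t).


r*t = 0.099 * 23 = 2.277
exp(2.277) = 9.74739
N = 138 * 9.74739 = 1345.14 ≈ 1345

1345


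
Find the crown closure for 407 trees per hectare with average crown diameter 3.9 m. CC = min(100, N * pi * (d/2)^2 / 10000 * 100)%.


(d/2)^2 = (3.9/2)^2 = 1.95^2 = 3.8025
Crown area = 3.141593 * 3.8025 = 11.9459 m^2
N * area / 10000 * 100 = 407 * 11.9459 / 10000 * 100 = 48.6198
CC = min(100, 48.6198) = 48.6198 ≈ 48.6%

48.6%


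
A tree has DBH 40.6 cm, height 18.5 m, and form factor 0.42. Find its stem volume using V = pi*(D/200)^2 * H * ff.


(D/200)^2 = (40.6/200)^2 = 0.203^2 = 0.041209
BA = 3.141593 * 0.041209 = 0.129462 m^2
V = 0.129462 * 18.5 * 0.42 = 1.00592 ≈ 1.006 m^3

1.006 m^3


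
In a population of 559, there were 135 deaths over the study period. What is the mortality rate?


Mortality rate = 135 / 559 = 0.241503 ≈ 0.2415

0.2415


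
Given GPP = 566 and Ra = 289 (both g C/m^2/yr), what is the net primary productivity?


NPP = GPP - Ra = 566 - 289 = 277 g C/m^2/yr

277 g C/m^2/yr


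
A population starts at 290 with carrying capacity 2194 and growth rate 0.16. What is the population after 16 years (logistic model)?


(K - N0)/N0 = (2194 - 290)/290 = 1904/290 = 6.56552
r*t = 0.16 * 16 = 2.56; exp(-2.56) = 0.0773047
6.56552 * 0.0773047 = 0.507546
1 + 0.507546 = 1.50755
N = 2194 / 1.50755 = 1455.34 ≈ 1455

1455


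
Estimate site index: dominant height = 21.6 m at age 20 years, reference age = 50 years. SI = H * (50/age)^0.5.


50/20 = 2.50000
(2.50000)^0.5 = 1.58114
SI = 21.6 * 1.58114 = 34.1526 ≈ 34.2 m

34.2 m


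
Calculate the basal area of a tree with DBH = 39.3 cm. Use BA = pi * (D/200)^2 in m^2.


D/200 = 39.3/200 = 0.1965 m
(D/200)^2 = 0.1965^2 = 0.03861225
BA = 3.141593 * 0.03861225 = 0.121304 ≈ 0.1213 m^2

0.1213 m^2


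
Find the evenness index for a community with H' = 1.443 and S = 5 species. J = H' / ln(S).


ln(5) = 1.60944
J = H' / ln(S) = 1.443 / 1.60944 = 0.896585 ≈ 0.8966

0.8966


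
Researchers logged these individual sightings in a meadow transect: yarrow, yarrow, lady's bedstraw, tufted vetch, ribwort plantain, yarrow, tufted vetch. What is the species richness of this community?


Total individuals logged = 7
Distinct species (count of individuals): yarrow (3), lady's bedstraw (1), tufted vetch (2), ribwort plantain (1)
Species richness = number of distinct species = 4

4


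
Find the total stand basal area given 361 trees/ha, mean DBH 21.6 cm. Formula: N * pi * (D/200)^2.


(D/200)^2 = (21.6/200)^2 = 0.108^2 = 0.011664
Individual BA = 3.141593 * 0.011664 = 0.0366435 m^2
Stand BA = 361 * 0.0366435 = 13.2283 ≈ 13.23 m^2/ha

13.23 m^2/ha


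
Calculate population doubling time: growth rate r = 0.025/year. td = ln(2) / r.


td = ln(2) / 0.025 = 0.693147 / 0.025 = 27.7259 ≈ 27.7 years

27.7 years


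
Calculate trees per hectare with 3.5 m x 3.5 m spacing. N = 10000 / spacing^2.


N = 10000 / 3.5^2 = 10000 / 12.25 = 816.327 ≈ 816 trees/ha

816 trees/ha


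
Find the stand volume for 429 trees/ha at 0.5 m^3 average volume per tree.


V_stand = 429 * 0.5 = 214.5 m^3/ha

214.5 m^3/ha


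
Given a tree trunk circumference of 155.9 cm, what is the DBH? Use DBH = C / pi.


DBH = C / pi = 155.9 / 3.141593 = 49.6245 ≈ 49.62 cm

49.62 cm


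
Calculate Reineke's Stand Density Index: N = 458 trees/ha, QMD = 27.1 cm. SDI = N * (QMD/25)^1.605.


QMD/25 = 27.1/25 = 1.084
(1.084)^1.605 = exp(1.605 * ln(1.084)) = exp(1.605 * 0.0806579) = exp(0.129456) = 1.13821
SDI = 458 * 1.13821 = 521.300 ≈ 521

521


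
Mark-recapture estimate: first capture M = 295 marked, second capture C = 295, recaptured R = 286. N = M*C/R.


N = M * C / R = 295 * 295 / 286 = 87025 / 286 = 304.28 ≈ 304

304 individuals


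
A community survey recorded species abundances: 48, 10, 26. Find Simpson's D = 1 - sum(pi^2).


Total N = 48 + 10 + 26 = 84
Per-species terms:
  p = 48/84 = 0.571429; p^2 = 0.571429^2 = 0.326531
  p = 10/84 = 0.119048; p^2 = 0.119048^2 = 0.014172
  p = 26/84 = 0.309524; p^2 = 0.309524^2 = 0.095805
sum(p^2) = 0.326531 + 0.014172 + 0.095805 = 0.436508
D = 1 - 0.436508 = 0.563492 ≈ 0.5635

0.5635


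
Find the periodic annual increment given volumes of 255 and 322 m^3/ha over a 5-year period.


PAI = (V2 - V1) / period = (322 - 255) / 5 = 67 / 5 = 13.40 m^3/ha/yr

13.40 m^3/ha/yr


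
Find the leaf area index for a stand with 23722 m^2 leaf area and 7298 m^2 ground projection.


LAI = 23722 / 7298 = 3.2505 ≈ 3.25

3.25


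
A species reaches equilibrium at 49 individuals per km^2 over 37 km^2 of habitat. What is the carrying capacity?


K = 49 * 37 = 1813 individuals

1813 individuals


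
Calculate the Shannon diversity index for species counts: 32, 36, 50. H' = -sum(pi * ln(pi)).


Total N = 32 + 36 + 50 = 118
Per-species terms:
  p = 32/118 = 0.271186; ln(p) = -1.304950; p*ln(p) = 0.271186 * (-1.304950) = -0.353884
  p = 36/118 = 0.305085; ln(p) = -1.187165; p*ln(p) = 0.305085 * (-1.187165) = -0.362186
  p = 50/118 = 0.423729; ln(p) = -0.858661; p*ln(p) = 0.423729 * (-0.858661) = -0.363840
sum(p*ln(p)) = (-0.353884) + (-0.362186) + (-0.363840) = -1.079910
H' = -(-1.079910) = 1.079910 ≈ 1.0799

1.0799


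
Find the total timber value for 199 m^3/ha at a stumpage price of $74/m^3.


Value = 199 * 74 = $14726/ha

$14726/ha


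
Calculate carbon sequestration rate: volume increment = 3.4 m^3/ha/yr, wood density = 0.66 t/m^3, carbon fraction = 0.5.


C = 3.4 * 0.66 * 0.5 = 1.122 ≈ 1.12 t C/ha/yr

1.12 t C/ha/yr


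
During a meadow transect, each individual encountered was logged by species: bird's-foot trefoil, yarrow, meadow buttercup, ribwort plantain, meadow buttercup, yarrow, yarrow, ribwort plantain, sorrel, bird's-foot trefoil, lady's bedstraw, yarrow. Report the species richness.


Total individuals logged = 12
Distinct species (count of individuals): bird's-foot trefoil (2), yarrow (4), meadow buttercup (2), ribwort plantain (2), sorrel (1), lady's bedstraw (1)
Species richness = number of distinct species = 6

6


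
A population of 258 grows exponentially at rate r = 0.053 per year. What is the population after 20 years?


r*t = 0.053 * 20 = 1.06
exp(1.06) = 2.88637
N = 258 * 2.88637 = 744.683 ≈ 745

745


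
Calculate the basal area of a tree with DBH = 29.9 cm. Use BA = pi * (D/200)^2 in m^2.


D/200 = 29.9/200 = 0.1495 m
(D/200)^2 = 0.1495^2 = 0.02235025
BA = 3.141593 * 0.02235025 = 0.0702154 ≈ 0.0702 m^2

0.0702 m^2


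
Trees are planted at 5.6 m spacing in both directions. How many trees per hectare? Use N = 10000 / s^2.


N = 10000 / 5.6^2 = 10000 / 31.36 = 318.878 ≈ 319 trees/ha

319 trees/ha


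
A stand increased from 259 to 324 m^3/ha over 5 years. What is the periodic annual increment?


PAI = (V2 - V1) / period = (324 - 259) / 5 = 65 / 5 = 13.00 m^3/ha/yr

13.00 m^3/ha/yr


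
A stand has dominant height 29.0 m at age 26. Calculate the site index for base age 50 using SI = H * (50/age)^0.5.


50/26 = 1.92308
(1.92308)^0.5 = 1.38675
SI = 29.0 * 1.38675 = 40.2158 ≈ 40.2 m

40.2 m


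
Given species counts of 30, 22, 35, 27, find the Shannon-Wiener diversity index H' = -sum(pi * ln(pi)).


Total N = 30 + 22 + 35 + 27 = 114
Per-species terms:
  p = 30/114 = 0.263158; ln(p) = -1.335001; p*ln(p) = 0.263158 * (-1.335001) = -0.351316
  p = 22/114 = 0.192982; ln(p) = -1.645158; p*ln(p) = 0.192982 * (-1.645158) = -0.317486
  p = 35/114 = 0.307018; ln(p) = -1.180849; p*ln(p) = 0.307018 * (-1.180849) = -0.362542
  p = 27/114 = 0.236842; ln(p) = -1.440362; p*ln(p) = 0.236842 * (-1.440362) = -0.341138
sum(p*ln(p)) = (-0.351316) + (-0.317486) + (-0.362542) + (-0.341138) = -1.372482
H' = -(-1.372482) = 1.372482 ≈ 1.3725

1.3725


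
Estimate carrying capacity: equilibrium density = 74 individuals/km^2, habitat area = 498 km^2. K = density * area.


K = 74 * 498 = 36852 individuals

36852 individuals


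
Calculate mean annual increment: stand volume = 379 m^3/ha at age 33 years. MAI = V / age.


MAI = 379 / 33 = 11.4848 ≈ 11.48 m^3/ha/yr

11.48 m^3/ha/yr


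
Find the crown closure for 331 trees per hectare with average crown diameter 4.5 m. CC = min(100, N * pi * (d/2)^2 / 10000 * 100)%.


(d/2)^2 = (4.5/2)^2 = 2.25^2 = 5.0625
Crown area = 3.141593 * 5.0625 = 15.9043 m^2
N * area / 10000 * 100 = 331 * 15.9043 / 10000 * 100 = 52.6432
CC = min(100, 52.6432) = 52.6432 ≈ 52.6%

52.6%


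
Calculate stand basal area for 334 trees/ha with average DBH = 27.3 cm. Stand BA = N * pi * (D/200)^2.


(D/200)^2 = (27.3/200)^2 = 0.1365^2 = 0.01863225
Individual BA = 3.141593 * 0.01863225 = 0.0585349 m^2
Stand BA = 334 * 0.0585349 = 19.5507 ≈ 19.55 m^2/ha

19.55 m^2/ha


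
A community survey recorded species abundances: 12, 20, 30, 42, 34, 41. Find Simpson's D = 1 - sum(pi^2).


Total N = 12 + 20 + 30 + 42 + 34 + 41 = 179
Per-species terms:
  p = 12/179 = 0.067039; p^2 = 0.067039^2 = 0.004494
  p = 20/179 = 0.111732; p^2 = 0.111732^2 = 0.012484
  p = 30/179 = 0.167598; p^2 = 0.167598^2 = 0.028089
  p = 42/179 = 0.234637; p^2 = 0.234637^2 = 0.055055
  p = 34/179 = 0.189944; p^2 = 0.189944^2 = 0.036079
  p = 41/179 = 0.229050; p^2 = 0.229050^2 = 0.052464
sum(p^2) = 0.004494 + 0.012484 + 0.028089 + 0.055055 + 0.036079 + 0.052464 = 0.188665
D = 1 - 0.188665 = 0.811335 ≈ 0.8113

0.8113


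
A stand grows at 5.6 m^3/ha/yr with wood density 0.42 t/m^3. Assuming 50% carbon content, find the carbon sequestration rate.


C = 5.6 * 0.42 * 0.5 = 1.176 ≈ 1.18 t C/ha/yr

1.18 t C/ha/yr


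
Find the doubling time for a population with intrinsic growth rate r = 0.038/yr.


td = ln(2) / 0.038 = 0.693147 / 0.038 = 18.2407 ≈ 18.2 years

18.2 years


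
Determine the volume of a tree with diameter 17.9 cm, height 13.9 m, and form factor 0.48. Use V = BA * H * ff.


(D/200)^2 = (17.9/200)^2 = 0.0895^2 = 0.00801025
BA = 3.141593 * 0.00801025 = 0.0251649 m^2
V = 0.0251649 * 13.9 * 0.48 = 0.167900 ≈ 0.168 m^3

0.168 m^3


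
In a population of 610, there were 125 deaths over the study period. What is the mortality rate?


Mortality rate = 125 / 610 = 0.204918 ≈ 0.2049

0.2049


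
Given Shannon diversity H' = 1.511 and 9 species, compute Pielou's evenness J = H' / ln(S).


ln(9) = 2.19722
J = H' / ln(S) = 1.511 / 2.19722 = 0.687687 ≈ 0.6877

0.6877


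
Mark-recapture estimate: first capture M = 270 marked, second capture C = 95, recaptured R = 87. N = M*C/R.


N = M * C / R = 270 * 95 / 87 = 25650 / 87 = 294.83 ≈ 295

295 individuals


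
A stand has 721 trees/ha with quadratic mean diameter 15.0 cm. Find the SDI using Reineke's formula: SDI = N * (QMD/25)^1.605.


QMD/25 = 15.0/25 = 0.6
(0.6)^1.605 = exp(1.605 * ln(0.6)) = exp(1.605 * (-0.510826)) = exp(-0.819876) = 0.440486
SDI = 721 * 0.440486 = 317.590 ≈ 318

318


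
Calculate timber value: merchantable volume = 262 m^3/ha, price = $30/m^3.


Value = 262 * 30 = $7860/ha

$7860/ha


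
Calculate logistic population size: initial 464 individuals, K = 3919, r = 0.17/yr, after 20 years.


(K - N0)/N0 = (3919 - 464)/464 = 3455/464 = 7.44612
r*t = 0.17 * 20 = 3.4; exp(-3.4) = 0.0333733
7.44612 * 0.0333733 = 0.248502
1 + 0.248502 = 1.24850
N = 3919 / 1.24850 = 3138.97 ≈ 3139

3139


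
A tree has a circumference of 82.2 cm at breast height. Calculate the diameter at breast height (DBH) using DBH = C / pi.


DBH = C / pi = 82.2 / 3.141593 = 26.1651 ≈ 26.17 cm

26.17 cm


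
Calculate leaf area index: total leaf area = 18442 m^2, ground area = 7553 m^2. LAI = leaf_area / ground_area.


LAI = 18442 / 7553 = 2.4417 ≈ 2.44

2.44


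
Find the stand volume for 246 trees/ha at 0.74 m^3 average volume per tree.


V_stand = 246 * 0.74 = 182.04 ≈ 182.0 m^3/ha

182.0 m^3/ha


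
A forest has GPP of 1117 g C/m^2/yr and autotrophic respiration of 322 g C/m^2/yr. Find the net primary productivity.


NPP = GPP - Ra = 1117 - 322 = 795 g C/m^2/yr

795 g C/m^2/yr


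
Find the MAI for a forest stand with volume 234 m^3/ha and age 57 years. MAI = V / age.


MAI = 234 / 57 = 4.1053 ≈ 4.11 m^3/ha/yr

4.11 m^3/ha/yr


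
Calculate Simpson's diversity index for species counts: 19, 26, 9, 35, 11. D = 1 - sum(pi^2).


Total N = 19 + 26 + 9 + 35 + 11 = 100
Per-species terms:
  p = 19/100 = 0.190000; p^2 = 0.190000^2 = 0.036100
  p = 26/100 = 0.260000; p^2 = 0.260000^2 = 0.067600
  p = 9/100 = 0.090000; p^2 = 0.090000^2 = 0.008100
  p = 35/100 = 0.350000; p^2 = 0.350000^2 = 0.122500
  p = 11/100 = 0.110000; p^2 = 0.110000^2 = 0.012100
sum(p^2) = 0.036100 + 0.067600 + 0.008100 + 0.122500 + 0.012100 = 0.246400
D = 1 - 0.246400 = 0.753600 ≈ 0.7536

0.7536


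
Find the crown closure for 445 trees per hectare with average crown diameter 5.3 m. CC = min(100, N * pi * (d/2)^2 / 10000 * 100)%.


(d/2)^2 = (5.3/2)^2 = 2.65^2 = 7.0225
Crown area = 3.141593 * 7.0225 = 22.0618 m^2
N * area / 10000 * 100 = 445 * 22.0618 / 10000 * 100 = 98.1750
CC = min(100, 98.1750) = 98.1750 ≈ 98.2%

98.2%


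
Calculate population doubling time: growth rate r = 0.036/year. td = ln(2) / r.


td = ln(2) / 0.036 = 0.693147 / 0.036 = 19.2541 ≈ 19.3 years

19.3 years


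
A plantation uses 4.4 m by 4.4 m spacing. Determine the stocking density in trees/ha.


N = 10000 / 4.4^2 = 10000 / 19.36 = 516.529 ≈ 517 trees/ha

517 trees/ha


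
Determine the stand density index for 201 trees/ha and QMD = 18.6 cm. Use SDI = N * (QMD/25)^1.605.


QMD/25 = 18.6/25 = 0.744
(0.744)^1.605 = exp(1.605 * ln(0.744)) = exp(1.605 * (-0.295714)) = exp(-0.474621) = 0.622121
SDI = 201 * 0.622121 = 125.046 ≈ 125

125


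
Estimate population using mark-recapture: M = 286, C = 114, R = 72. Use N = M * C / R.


N = M * C / R = 286 * 114 / 72 = 32604 / 72 = 452.83 ≈ 453

453 individuals


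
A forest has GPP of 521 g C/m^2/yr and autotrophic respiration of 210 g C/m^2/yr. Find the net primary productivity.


NPP = GPP - Ra = 521 - 210 = 311 g C/m^2/yr

311 g C/m^2/yr


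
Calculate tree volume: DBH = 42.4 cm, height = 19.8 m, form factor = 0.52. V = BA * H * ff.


(D/200)^2 = (42.4/200)^2 = 0.212^2 = 0.044944
BA = 3.141593 * 0.044944 = 0.141196 m^2
V = 0.141196 * 19.8 * 0.52 = 1.45375 ≈ 1.454 m^3

1.454 m^3


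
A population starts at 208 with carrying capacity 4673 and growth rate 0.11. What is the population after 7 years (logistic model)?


(K - N0)/N0 = (4673 - 208)/208 = 4465/208 = 21.4663
r*t = 0.11 * 7 = 0.77; exp(-0.77) = 0.463013
21.4663 * 0.463013 = 9.93918
1 + 9.93918 = 10.9392
N = 4673 / 10.9392 = 427.179 ≈ 427

427


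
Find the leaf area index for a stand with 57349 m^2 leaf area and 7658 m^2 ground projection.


LAI = 57349 / 7658 = 7.4888 ≈ 7.49

7.49


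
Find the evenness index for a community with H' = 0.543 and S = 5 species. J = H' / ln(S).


ln(5) = 1.60944
J = H' / ln(S) = 0.543 / 1.60944 = 0.337384 ≈ 0.3374

0.3374


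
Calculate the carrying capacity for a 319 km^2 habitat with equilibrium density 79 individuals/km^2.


K = 79 * 319 = 25201 individuals

25201 individuals


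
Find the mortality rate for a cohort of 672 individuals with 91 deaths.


Mortality rate = 91 / 672 = 0.135417 ≈ 0.1354

0.1354


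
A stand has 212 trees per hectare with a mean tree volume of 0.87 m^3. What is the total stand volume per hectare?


V_stand = 212 * 0.87 = 184.44 ≈ 184.4 m^3/ha

184.4 m^3/ha


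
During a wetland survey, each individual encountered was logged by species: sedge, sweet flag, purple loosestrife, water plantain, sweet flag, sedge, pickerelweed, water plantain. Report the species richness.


Total individuals logged = 8
Distinct species (count of individuals): sedge (2), sweet flag (2), purple loosestrife (1), water plantain (2), pickerelweed (1)
Species richness = number of distinct species = 5

5


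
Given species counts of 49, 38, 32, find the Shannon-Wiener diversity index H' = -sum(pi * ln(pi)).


Total N = 49 + 38 + 32 = 119
Per-species terms:
  p = 49/119 = 0.411765; ln(p) = -0.887302; p*ln(p) = 0.411765 * (-0.887302) = -0.365360
  p = 38/119 = 0.319328; ln(p) = -1.141536; p*ln(p) = 0.319328 * (-1.141536) = -0.364524
  p = 32/119 = 0.268908; ln(p) = -1.313386; p*ln(p) = 0.268908 * (-1.313386) = -0.353180
sum(p*ln(p)) = (-0.365360) + (-0.364524) + (-0.353180) = -1.083064
H' = -(-1.083064) = 1.083064 ≈ 1.0831

1.0831


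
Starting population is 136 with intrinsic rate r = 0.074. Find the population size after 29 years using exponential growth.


r*t = 0.074 * 29 = 2.146
exp(2.146) = 8.55059
N = 136 * 8.55059 = 1162.88 ≈ 1163

1163


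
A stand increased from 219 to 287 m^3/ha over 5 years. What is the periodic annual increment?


PAI = (V2 - V1) / period = (287 - 219) / 5 = 68 / 5 = 13.60 m^3/ha/yr

13.60 m^3/ha/yr


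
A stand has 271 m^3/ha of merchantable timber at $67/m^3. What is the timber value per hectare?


Value = 271 * 67 = $18157/ha

$18157/ha


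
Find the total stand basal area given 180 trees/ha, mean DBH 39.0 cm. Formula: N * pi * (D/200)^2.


(D/200)^2 = (39.0/200)^2 = 0.195^2 = 0.038025
Individual BA = 3.141593 * 0.038025 = 0.119459 m^2
Stand BA = 180 * 0.119459 = 21.5026 ≈ 21.50 m^2/ha

21.50 m^2/ha


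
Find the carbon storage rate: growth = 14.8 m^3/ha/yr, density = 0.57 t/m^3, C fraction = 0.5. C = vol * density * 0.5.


C = 14.8 * 0.57 * 0.5 = 4.218 ≈ 4.22 t C/ha/yr

4.22 t C/ha/yr


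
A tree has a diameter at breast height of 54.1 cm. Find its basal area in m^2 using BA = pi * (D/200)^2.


D/200 = 54.1/200 = 0.2705 m
(D/200)^2 = 0.2705^2 = 0.07317025
BA = 3.141593 * 0.07317025 = 0.229871 ≈ 0.2299 m^2

0.2299 m^2


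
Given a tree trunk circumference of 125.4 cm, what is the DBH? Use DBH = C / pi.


DBH = C / pi = 125.4 / 3.141593 = 39.9161 ≈ 39.92 cm

39.92 cm


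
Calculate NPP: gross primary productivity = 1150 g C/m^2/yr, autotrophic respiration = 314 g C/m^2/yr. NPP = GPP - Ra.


NPP = GPP - Ra = 1150 - 314 = 836 g C/m^2/yr

836 g C/m^2/yr


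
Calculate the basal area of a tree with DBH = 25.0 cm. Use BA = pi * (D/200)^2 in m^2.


D/200 = 25.0/200 = 0.125 m
(D/200)^2 = 0.125^2 = 0.015625
BA = 3.141593 * 0.015625 = 0.0490874 ≈ 0.0491 m^2

0.0491 m^2


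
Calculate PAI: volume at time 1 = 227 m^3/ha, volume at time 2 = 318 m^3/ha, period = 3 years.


PAI = (V2 - V1) / period = (318 - 227) / 3 = 91 / 3 = 30.3333 ≈ 30.33 m^3/ha/yr

30.33 m^3/ha/yr


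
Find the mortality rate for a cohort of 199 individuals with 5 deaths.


Mortality rate = 5 / 199 = 0.025126 ≈ 0.0251

0.0251


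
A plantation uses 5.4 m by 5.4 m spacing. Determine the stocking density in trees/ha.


N = 10000 / 5.4^2 = 10000 / 29.16 = 342.936 ≈ 343 trees/ha

343 trees/ha


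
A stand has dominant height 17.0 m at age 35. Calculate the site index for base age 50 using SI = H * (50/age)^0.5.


50/35 = 1.42857
(1.42857)^0.5 = 1.19523
SI = 17.0 * 1.19523 = 20.3189 ≈ 20.3 m

20.3 m


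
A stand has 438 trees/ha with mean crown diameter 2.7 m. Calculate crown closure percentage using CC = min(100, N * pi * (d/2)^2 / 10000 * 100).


(d/2)^2 = (2.7/2)^2 = 1.35^2 = 1.8225
Crown area = 3.141593 * 1.8225 = 5.72555 m^2
N * area / 10000 * 100 = 438 * 5.72555 / 10000 * 100 = 25.0779
CC = min(100, 25.0779) = 25.0779 ≈ 25.1%

25.1%


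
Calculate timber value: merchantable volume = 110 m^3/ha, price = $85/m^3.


Value = 110 * 85 = $9350/ha

$9350/ha


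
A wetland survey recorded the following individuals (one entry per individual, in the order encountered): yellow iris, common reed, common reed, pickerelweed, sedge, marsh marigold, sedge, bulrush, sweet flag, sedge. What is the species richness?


Total individuals logged = 10
Distinct species (count of individuals): yellow iris (1), common reed (2), pickerelweed (1), sedge (3), marsh marigold (1), bulrush (1), sweet flag (1)
Species richness = number of distinct species = 7

7


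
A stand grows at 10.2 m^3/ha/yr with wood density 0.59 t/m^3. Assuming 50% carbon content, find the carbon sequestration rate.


C = 10.2 * 0.59 * 0.5 = 3.009 ≈ 3.01 t C/ha/yr

3.01 t C/ha/yr


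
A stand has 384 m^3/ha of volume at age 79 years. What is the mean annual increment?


MAI = 384 / 79 = 4.8608 ≈ 4.86 m^3/ha/yr

4.86 m^3/ha/yr


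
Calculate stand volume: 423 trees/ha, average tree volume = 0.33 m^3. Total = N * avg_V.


V_stand = 423 * 0.33 = 139.59 ≈ 139.6 m^3/ha

139.6 m^3/ha


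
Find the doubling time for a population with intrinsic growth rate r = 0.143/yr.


td = ln(2) / 0.143 = 0.693147 / 0.143 = 4.84718 ≈ 4.8 years

4.8 years


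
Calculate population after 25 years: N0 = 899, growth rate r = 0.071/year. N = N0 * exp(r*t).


r*t = 0.071 * 25 = 1.775
exp(1.775) = 5.90028
N = 899 * 5.90028 = 5304.35 ≈ 5304

5304


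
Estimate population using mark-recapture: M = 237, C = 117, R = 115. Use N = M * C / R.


N = M * C / R = 237 * 117 / 115 = 27729 / 115 = 241.12 ≈ 241

241 individuals


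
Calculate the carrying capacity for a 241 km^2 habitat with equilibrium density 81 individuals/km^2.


K = 81 * 241 = 19521 individuals

19521 individuals


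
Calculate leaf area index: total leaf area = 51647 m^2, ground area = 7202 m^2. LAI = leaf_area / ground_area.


LAI = 51647 / 7202 = 7.1712 ≈ 7.17

7.17


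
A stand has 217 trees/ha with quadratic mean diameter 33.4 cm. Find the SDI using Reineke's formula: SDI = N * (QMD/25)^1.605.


QMD/25 = 33.4/25 = 1.336
(1.336)^1.605 = exp(1.605 * ln(1.336)) = exp(1.605 * 0.289680) = exp(0.464936) = 1.59191
SDI = 217 * 1.59191 = 345.444 ≈ 345

345


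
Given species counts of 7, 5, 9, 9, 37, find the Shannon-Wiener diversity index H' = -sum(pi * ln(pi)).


Total N = 7 + 5 + 9 + 9 + 37 = 67
Per-species terms:
  p = 7/67 = 0.104478; ln(p) = -2.258779; p*ln(p) = 0.104478 * (-2.258779) = -0.235993
  p = 5/67 = 0.074627; ln(p) = -2.595253; p*ln(p) = 0.074627 * (-2.595253) = -0.193676
  p = 9/67 = 0.134328; ln(p) = -2.007471; p*ln(p) = 0.134328 * (-2.007471) = -0.269660
  p = 9/67 = 0.134328; ln(p) = -2.007471; p*ln(p) = 0.134328 * (-2.007471) = -0.269660
  p = 37/67 = 0.552239; ln(p) = -0.593774; p*ln(p) = 0.552239 * (-0.593774) = -0.327905
sum(p*ln(p)) = (-0.235993) + (-0.193676) + (-0.269660) + (-0.269660) + (-0.327905) = -1.296894
H' = -(-1.296894) = 1.296894 ≈ 1.2969

1.2969


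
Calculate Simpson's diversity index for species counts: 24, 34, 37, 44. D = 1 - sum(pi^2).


Total N = 24 + 34 + 37 + 44 = 139
Per-species terms:
  p = 24/139 = 0.172662; p^2 = 0.172662^2 = 0.029812
  p = 34/139 = 0.244604; p^2 = 0.244604^2 = 0.059831
  p = 37/139 = 0.266187; p^2 = 0.266187^2 = 0.070856
  p = 44/139 = 0.316547; p^2 = 0.316547^2 = 0.100202
sum(p^2) = 0.029812 + 0.059831 + 0.070856 + 0.100202 = 0.260701
D = 1 - 0.260701 = 0.739299 ≈ 0.7393

0.7393


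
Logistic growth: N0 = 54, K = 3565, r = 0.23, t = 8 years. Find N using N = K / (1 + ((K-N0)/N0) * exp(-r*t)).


(K - N0)/N0 = (3565 - 54)/54 = 3511/54 = 65.0185
r*t = 0.23 * 8 = 1.84; exp(-1.84) = 0.158817
65.0185 * 0.158817 = 10.3260
1 + 10.3260 = 11.3260
N = 3565 / 11.3260 = 314.762 ≈ 315

315


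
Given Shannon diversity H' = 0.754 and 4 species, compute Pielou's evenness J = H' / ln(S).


ln(4) = 1.38629
J = H' / ln(S) = 0.754 / 1.38629 = 0.543898 ≈ 0.5439

0.5439


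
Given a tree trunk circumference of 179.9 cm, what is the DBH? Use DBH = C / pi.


DBH = C / pi = 179.9 / 3.141593 = 57.2639 ≈ 57.26 cm

57.26 cm


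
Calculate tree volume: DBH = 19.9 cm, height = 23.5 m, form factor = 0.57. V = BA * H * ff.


(D/200)^2 = (19.9/200)^2 = 0.0995^2 = 0.00990025
BA = 3.141593 * 0.00990025 = 0.0311026 m^2
V = 0.0311026 * 23.5 * 0.57 = 0.416619 ≈ 0.417 m^3

0.417 m^3


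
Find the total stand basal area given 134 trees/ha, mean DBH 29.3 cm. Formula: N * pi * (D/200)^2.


(D/200)^2 = (29.3/200)^2 = 0.1465^2 = 0.02146225
Individual BA = 3.141593 * 0.02146225 = 0.0674257 m^2
Stand BA = 134 * 0.0674257 = 9.03504 ≈ 9.04 m^2/ha

9.04 m^2/ha


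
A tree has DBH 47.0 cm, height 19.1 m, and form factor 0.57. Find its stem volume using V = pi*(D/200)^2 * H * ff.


(D/200)^2 = (47.0/200)^2 = 0.235^2 = 0.055225
BA = 3.141593 * 0.055225 = 0.173494 m^2
V = 0.173494 * 19.1 * 0.57 = 1.88883 ≈ 1.889 m^3

1.889 m^3


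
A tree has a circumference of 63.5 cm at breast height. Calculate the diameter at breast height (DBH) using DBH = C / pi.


DBH = C / pi = 63.5 / 3.141593 = 20.2127 ≈ 20.21 cm

20.21 cm


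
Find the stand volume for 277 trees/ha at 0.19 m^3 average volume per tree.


V_stand = 277 * 0.19 = 52.63 ≈ 52.6 m^3/ha

52.6 m^3/ha


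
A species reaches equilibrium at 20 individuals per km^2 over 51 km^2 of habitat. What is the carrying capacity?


K = 20 * 51 = 1020 individuals

1020 individuals


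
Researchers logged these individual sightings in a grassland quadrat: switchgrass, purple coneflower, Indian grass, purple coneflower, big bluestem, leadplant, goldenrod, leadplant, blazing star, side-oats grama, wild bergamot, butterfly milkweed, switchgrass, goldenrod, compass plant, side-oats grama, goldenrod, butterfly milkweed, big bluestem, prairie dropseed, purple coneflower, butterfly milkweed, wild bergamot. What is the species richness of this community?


Total individuals logged = 23
Distinct species (count of individuals): switchgrass (2), purple coneflower (3), Indian grass (1), big bluestem (2), leadplant (2), goldenrod (3), blazing star (1), side-oats grama (2), wild bergamot (2), butterfly milkweed (3), compass plant (1), prairie dropseed (1)
Species richness = number of distinct species = 12

12


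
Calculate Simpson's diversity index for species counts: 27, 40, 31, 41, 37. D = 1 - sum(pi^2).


Total N = 27 + 40 + 31 + 41 + 37 = 176
Per-species terms:
  p = 27/176 = 0.153409; p^2 = 0.153409^2 = 0.023534
  p = 40/176 = 0.227273; p^2 = 0.227273^2 = 0.051653
  p = 31/176 = 0.176136; p^2 = 0.176136^2 = 0.031024
  p = 41/176 = 0.232955; p^2 = 0.232955^2 = 0.054268
  p = 37/176 = 0.210227; p^2 = 0.210227^2 = 0.044195
sum(p^2) = 0.023534 + 0.051653 + 0.031024 + 0.054268 + 0.044195 = 0.204674
D = 1 - 0.204674 = 0.795326 ≈ 0.7953

0.7953


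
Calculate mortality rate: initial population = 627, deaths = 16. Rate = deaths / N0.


Mortality rate = 16 / 627 = 0.025518 ≈ 0.0255

0.0255


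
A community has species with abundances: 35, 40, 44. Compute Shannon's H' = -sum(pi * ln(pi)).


Total N = 35 + 40 + 44 = 119
Per-species terms:
  p = 35/119 = 0.294118; ln(p) = -1.223774; p*ln(p) = 0.294118 * (-1.223774) = -0.359934
  p = 40/119 = 0.336134; ln(p) = -1.090245; p*ln(p) = 0.336134 * (-1.090245) = -0.366468
  p = 44/119 = 0.369748; ln(p) = -0.994934; p*ln(p) = 0.369748 * (-0.994934) = -0.367875
sum(p*ln(p)) = (-0.359934) + (-0.366468) + (-0.367875) = -1.094277
H' = -(-1.094277) = 1.094277 ≈ 1.0943

1.0943


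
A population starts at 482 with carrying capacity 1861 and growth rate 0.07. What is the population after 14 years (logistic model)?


(K - N0)/N0 = (1861 - 482)/482 = 1379/482 = 2.86100
r*t = 0.07 * 14 = 0.98; exp(-0.98) = 0.375311
2.86100 * 0.375311 = 1.07376
1 + 1.07376 = 2.07376
N = 1861 / 2.07376 = 897.404 ≈ 897

897


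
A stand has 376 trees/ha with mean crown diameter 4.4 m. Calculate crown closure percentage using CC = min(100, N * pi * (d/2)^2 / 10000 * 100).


(d/2)^2 = (4.4/2)^2 = 2.2^2 = 4.84
Crown area = 3.141593 * 4.84 = 15.2053 m^2
N * area / 10000 * 100 = 376 * 15.2053 / 10000 * 100 = 57.1719
CC = min(100, 57.1719) = 57.1719 ≈ 57.2%

57.2%


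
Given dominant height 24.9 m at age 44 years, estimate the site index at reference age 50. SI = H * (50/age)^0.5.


50/44 = 1.13636
(1.13636)^0.5 = 1.06600
SI = 24.9 * 1.06600 = 26.5434 ≈ 26.5 m

26.5 m


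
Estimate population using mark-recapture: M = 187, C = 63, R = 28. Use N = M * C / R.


N = M * C / R = 187 * 63 / 28 = 11781 / 28 = 420.75 ≈ 421

421 individuals


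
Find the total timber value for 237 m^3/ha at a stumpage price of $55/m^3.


Value = 237 * 55 = $13035/ha

$13035/ha


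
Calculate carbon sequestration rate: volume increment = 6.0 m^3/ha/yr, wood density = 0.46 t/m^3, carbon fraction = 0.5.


C = 6.0 * 0.46 * 0.5 = 1.38 t C/ha/yr

1.38 t C/ha/yr


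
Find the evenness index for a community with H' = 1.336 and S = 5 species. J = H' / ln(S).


ln(5) = 1.60944
J = H' / ln(S) = 1.336 / 1.60944 = 0.830102 ≈ 0.8301

0.8301


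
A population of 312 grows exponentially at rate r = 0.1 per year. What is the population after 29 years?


r*t = 0.1 * 29 = 2.9
exp(2.9) = 18.1741
N = 312 * 18.1741 = 5670.32 ≈ 5670

5670


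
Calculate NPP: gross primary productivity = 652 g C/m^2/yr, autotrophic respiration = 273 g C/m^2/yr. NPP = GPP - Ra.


NPP = GPP - Ra = 652 - 273 = 379 g C/m^2/yr

379 g C/m^2/yr


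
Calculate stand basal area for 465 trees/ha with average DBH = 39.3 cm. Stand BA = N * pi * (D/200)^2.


(D/200)^2 = (39.3/200)^2 = 0.1965^2 = 0.03861225
Individual BA = 3.141593 * 0.03861225 = 0.121304 m^2
Stand BA = 465 * 0.121304 = 56.4064 ≈ 56.41 m^2/ha

56.41 m^2/ha


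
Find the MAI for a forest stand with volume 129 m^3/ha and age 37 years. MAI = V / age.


MAI = 129 / 37 = 3.4865 ≈ 3.49 m^3/ha/yr

3.49 m^3/ha/yr


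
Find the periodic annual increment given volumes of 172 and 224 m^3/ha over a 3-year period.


PAI = (V2 - V1) / period = (224 - 172) / 3 = 52 / 3 = 17.3333 ≈ 17.33 m^3/ha/yr

17.33 m^3/ha/yr


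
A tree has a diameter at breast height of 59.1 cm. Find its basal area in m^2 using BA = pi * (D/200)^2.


D/200 = 59.1/200 = 0.2955 m
(D/200)^2 = 0.2955^2 = 0.08732025
BA = 3.141593 * 0.08732025 = 0.274325 ≈ 0.2743 m^2

0.2743 m^2


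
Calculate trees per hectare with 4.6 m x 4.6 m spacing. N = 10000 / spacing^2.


N = 10000 / 4.6^2 = 10000 / 21.16 = 472.590 ≈ 473 trees/ha

473 trees/ha


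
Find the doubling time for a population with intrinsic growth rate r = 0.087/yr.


td = ln(2) / 0.087 = 0.693147 / 0.087 = 7.96721 ≈ 8.0 years

8.0 years


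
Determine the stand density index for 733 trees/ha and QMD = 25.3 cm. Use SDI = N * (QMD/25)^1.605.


QMD/25 = 25.3/25 = 1.012
(1.012)^1.605 = exp(1.605 * ln(1.012)) = exp(1.605 * 0.0119286) = exp(0.0191454) = 1.01933
SDI = 733 * 1.01933 = 747.169 ≈ 747

747


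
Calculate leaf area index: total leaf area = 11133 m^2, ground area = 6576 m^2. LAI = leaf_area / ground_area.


LAI = 11133 / 6576 = 1.6930 ≈ 1.69

1.69


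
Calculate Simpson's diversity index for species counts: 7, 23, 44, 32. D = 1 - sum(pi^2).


Total N = 7 + 23 + 44 + 32 = 106
Per-species terms:
  p = 7/106 = 0.066038; p^2 = 0.066038^2 = 0.004361
  p = 23/106 = 0.216981; p^2 = 0.216981^2 = 0.047081
  p = 44/106 = 0.415094; p^2 = 0.415094^2 = 0.172303
  p = 32/106 = 0.301887; p^2 = 0.301887^2 = 0.091136
sum(p^2) = 0.004361 + 0.047081 + 0.172303 + 0.091136 = 0.314881
D = 1 - 0.314881 = 0.685119 ≈ 0.6851

0.6851


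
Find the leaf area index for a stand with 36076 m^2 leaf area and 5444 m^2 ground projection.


LAI = 36076 / 5444 = 6.6267 ≈ 6.63

6.63


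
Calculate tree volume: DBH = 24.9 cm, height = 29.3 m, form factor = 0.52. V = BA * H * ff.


(D/200)^2 = (24.9/200)^2 = 0.1245^2 = 0.01550025
BA = 3.141593 * 0.01550025 = 0.0486955 m^2
V = 0.0486955 * 29.3 * 0.52 = 0.741925 ≈ 0.742 m^3

0.742 m^3


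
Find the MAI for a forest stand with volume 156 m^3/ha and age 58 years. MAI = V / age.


MAI = 156 / 58 = 2.6897 ≈ 2.69 m^3/ha/yr

2.69 m^3/ha/yr


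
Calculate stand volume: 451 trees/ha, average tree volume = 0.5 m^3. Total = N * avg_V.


V_stand = 451 * 0.5 = 225.5 m^3/ha

225.5 m^3/ha


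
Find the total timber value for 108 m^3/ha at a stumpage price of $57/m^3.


Value = 108 * 57 = $6156/ha

$6156/ha


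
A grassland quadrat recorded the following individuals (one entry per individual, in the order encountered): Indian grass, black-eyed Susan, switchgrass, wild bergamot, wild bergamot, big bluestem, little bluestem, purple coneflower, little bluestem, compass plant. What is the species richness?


Total individuals logged = 10
Distinct species (count of individuals): Indian grass (1), black-eyed Susan (1), switchgrass (1), wild bergamot (2), big bluestem (1), little bluestem (2), purple coneflower (1), compass plant (1)
Species richness = number of distinct species = 8

8


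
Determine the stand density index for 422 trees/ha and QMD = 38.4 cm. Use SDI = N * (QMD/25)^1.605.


QMD/25 = 38.4/25 = 1.536
(1.536)^1.605 = exp(1.605 * ln(1.536)) = exp(1.605 * 0.429182) = exp(0.688837) = 1.99140
SDI = 422 * 1.99140 = 840.371 ≈ 840

840


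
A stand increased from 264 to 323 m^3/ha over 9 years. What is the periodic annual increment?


PAI = (V2 - V1) / period = (323 - 264) / 9 = 59 / 9 = 6.5556 ≈ 6.56 m^3/ha/yr

6.56 m^3/ha/yr


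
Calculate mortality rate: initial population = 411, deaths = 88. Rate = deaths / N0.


Mortality rate = 88 / 411 = 0.214112 ≈ 0.2141

0.2141


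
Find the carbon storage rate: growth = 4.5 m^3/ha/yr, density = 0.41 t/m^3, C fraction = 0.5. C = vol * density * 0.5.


C = 4.5 * 0.41 * 0.5 = 0.9225 ≈ 0.92 t C/ha/yr

0.92 t C/ha/yr


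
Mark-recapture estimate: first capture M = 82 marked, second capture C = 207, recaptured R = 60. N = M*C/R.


N = M * C / R = 82 * 207 / 60 = 16974 / 60 = 282.90 ≈ 283

283 individuals


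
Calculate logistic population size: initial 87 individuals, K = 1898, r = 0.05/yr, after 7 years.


(K - N0)/N0 = (1898 - 87)/87 = 1811/87 = 20.8161
r*t = 0.05 * 7 = 0.35; exp(-0.35) = 0.704688
20.8161 * 0.704688 = 14.6689
1 + 14.6689 = 15.6689
N = 1898 / 15.6689 = 121.132 ≈ 121

121


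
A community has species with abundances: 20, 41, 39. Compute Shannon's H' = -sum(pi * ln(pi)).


Total N = 20 + 41 + 39 = 100
Per-species terms:
  p = 20/100 = 0.200000; ln(p) = -1.609438; p*ln(p) = 0.200000 * (-1.609438) = -0.321888
  p = 41/100 = 0.410000; ln(p) = -0.891598; p*ln(p) = 0.410000 * (-0.891598) = -0.365555
  p = 39/100 = 0.390000; ln(p) = -0.941609; p*ln(p) = 0.390000 * (-0.941609) = -0.367228
sum(p*ln(p)) = (-0.321888) + (-0.365555) + (-0.367228) = -1.054671
H' = -(-1.054671) = 1.054671 ≈ 1.0547

1.0547


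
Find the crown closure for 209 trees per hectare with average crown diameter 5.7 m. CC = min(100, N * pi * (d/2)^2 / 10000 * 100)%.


(d/2)^2 = (5.7/2)^2 = 2.85^2 = 8.1225
Crown area = 3.141593 * 8.1225 = 25.5176 m^2
N * area / 10000 * 100 = 209 * 25.5176 / 10000 * 100 = 53.3318
CC = min(100, 53.3318) = 53.3318 ≈ 53.3%

53.3%
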